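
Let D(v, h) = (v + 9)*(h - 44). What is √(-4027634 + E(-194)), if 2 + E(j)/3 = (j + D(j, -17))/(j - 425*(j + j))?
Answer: I*√12140231113336478/54902 ≈ 2006.9*I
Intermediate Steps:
D(v, h) = (-44 + h)*(9 + v) (D(v, h) = (9 + v)*(-44 + h) = (-44 + h)*(9 + v))
E(j) = -6 - (-549 - 60*j)/(283*j) (E(j) = -6 + 3*((j + (-396 - 44*j + 9*(-17) - 17*j))/(j - 425*(j + j))) = -6 + 3*((j + (-396 - 44*j - 153 - 17*j))/(j - 850*j)) = -6 + 3*((j + (-549 - 61*j))/(j - 850*j)) = -6 + 3*((-549 - 60*j)/((-849*j))) = -6 + 3*((-549 - 60*j)*(-1/(849*j))) = -6 + 3*(-(-549 - 60*j)/(849*j)) = -6 - (-549 - 60*j)/(283*j))
√(-4027634 + E(-194)) = √(-4027634 + (9/283)*(61 - 182*(-194))/(-194)) = √(-4027634 + (9/283)*(-1/194)*(61 + 35308)) = √(-4027634 + (9/283)*(-1/194)*35369) = √(-4027634 - 318321/54902) = √(-221125480189/54902) = I*√12140231113336478/54902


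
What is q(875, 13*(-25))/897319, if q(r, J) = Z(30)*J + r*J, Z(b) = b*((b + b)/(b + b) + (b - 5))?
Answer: -537875/897319 ≈ -0.59942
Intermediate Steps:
Z(b) = b*(-4 + b) (Z(b) = b*((2*b)/((2*b)) + (-5 + b)) = b*((2*b)*(1/(2*b)) + (-5 + b)) = b*(1 + (-5 + b)) = b*(-4 + b))
q(r, J) = 780*J + J*r (q(r, J) = (30*(-4 + 30))*J + r*J = (30*26)*J + J*r = 780*J + J*r)
q(875, 13*(-25))/897319 = ((13*(-25))*(780 + 875))/897319 = -325*1655*(1/897319) = -537875*1/897319 = -537875/897319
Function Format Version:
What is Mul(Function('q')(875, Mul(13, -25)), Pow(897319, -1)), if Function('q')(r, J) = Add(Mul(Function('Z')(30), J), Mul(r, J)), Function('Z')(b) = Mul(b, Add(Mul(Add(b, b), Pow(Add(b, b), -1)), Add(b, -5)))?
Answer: Rational(-537875, 897319) ≈ -0.59942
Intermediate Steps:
Function('Z')(b) = Mul(b, Add(-4, b)) (Function('Z')(b) = Mul(b, Add(Mul(Mul(2, b), Pow(Mul(2, b), -1)), Add(-5, b))) = Mul(b, Add(Mul(Mul(2, b), Mul(Rational(1, 2), Pow(b, -1))), Add(-5, b))) = Mul(b, Add(1, Add(-5, b))) = Mul(b, Add(-4, b)))
Function('q')(r, J) = Add(Mul(780, J), Mul(J, r)) (Function('q')(r, J) = Add(Mul(Mul(30, Add(-4, 30)), J), Mul(r, J)) = Add(Mul(Mul(30, 26), J), Mul(J, r)) = Add(Mul(780, J), Mul(J, r)))
Mul(Function('q')(875, Mul(13, -25)), Pow(897319, -1)) = Mul(Mul(Mul(13, -25), Add(780, 875)), Pow(897319, -1)) = Mul(Mul(-325, 1655), Rational(1, 897319)) = Mul(-537875, Rational(1, 897319)) = Rational(-537875, 897319)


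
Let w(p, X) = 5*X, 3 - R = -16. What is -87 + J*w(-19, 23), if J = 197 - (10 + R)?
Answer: 19233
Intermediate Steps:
R = 19 (R = 3 - 1*(-16) = 3 + 16 = 19)
J = 168 (J = 197 - (10 + 19) = 197 - 1*29 = 197 - 29 = 168)
-87 + J*w(-19, 23) = -87 + 168*(5*23) = -87 + 168*115 = -87 + 19320 = 19233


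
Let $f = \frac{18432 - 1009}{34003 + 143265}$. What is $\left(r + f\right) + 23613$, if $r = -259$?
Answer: $\frac{591419185}{25324} \approx 23354.0$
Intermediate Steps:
$f = \frac{2489}{25324}$ ($f = \frac{17423}{177268} = 17423 \cdot \frac{1}{177268} = \frac{2489}{25324} \approx 0.098286$)
$\left(r + f\right) + 23613 = \left(-259 + \frac{2489}{25324}\right) + 23613 = - \frac{6556427}{25324} + 23613 = \frac{591419185}{25324}$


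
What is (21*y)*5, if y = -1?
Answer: -105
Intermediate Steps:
(21*y)*5 = (21*(-1))*5 = -21*5 = -105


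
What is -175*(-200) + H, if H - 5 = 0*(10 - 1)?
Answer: 35005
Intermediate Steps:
H = 5 (H = 5 + 0*(10 - 1) = 5 + 0*9 = 5 + 0 = 5)
-175*(-200) + H = -175*(-200) + 5 = 35000 + 5 = 35005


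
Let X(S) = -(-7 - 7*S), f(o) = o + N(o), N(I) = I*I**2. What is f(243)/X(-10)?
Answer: -1594350/7 ≈ -2.2776e+5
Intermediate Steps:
N(I) = I**3
f(o) = o + o**3
X(S) = 7 + 7*S
f(243)/X(-10) = (243 + 243**3)/(7 + 7*(-10)) = (243 + 14348907)/(7 - 70) = 14349150/(-63) = 14349150*(-1/63) = -1594350/7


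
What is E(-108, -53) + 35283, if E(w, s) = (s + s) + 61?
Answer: 35238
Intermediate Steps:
E(w, s) = 61 + 2*s (E(w, s) = 2*s + 61 = 61 + 2*s)
E(-108, -53) + 35283 = (61 + 2*(-53)) + 35283 = (61 - 106) + 35283 = -45 + 35283 = 35238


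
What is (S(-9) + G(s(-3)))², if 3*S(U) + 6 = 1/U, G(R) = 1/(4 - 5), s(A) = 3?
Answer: 6724/729 ≈ 9.2236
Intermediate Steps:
G(R) = -1 (G(R) = 1/(-1) = -1)
S(U) = -2 + 1/(3*U)
(S(-9) + G(s(-3)))² = ((-2 + (⅓)/(-9)) - 1)² = ((-2 + (⅓)*(-⅑)) - 1)² = ((-2 - 1/27) - 1)² = (-55/27 - 1)² = (-82/27)² = 6724/729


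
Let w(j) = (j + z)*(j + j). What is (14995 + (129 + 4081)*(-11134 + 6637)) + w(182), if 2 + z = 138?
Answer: -18801623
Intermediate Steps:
z = 136 (z = -2 + 138 = 136)
w(j) = 2*j*(136 + j) (w(j) = (j + 136)*(j + j) = (136 + j)*(2*j) = 2*j*(136 + j))
(14995 + (129 + 4081)*(-11134 + 6637)) + w(182) = (14995 + (129 + 4081)*(-11134 + 6637)) + 2*182*(136 + 182) = (14995 + 4210*(-4497)) + 2*182*318 = (14995 - 18932370) + 115752 = -18917375 + 115752 = -18801623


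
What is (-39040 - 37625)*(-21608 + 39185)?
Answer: -1347540705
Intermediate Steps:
(-39040 - 37625)*(-21608 + 39185) = -76665*17577 = -1347540705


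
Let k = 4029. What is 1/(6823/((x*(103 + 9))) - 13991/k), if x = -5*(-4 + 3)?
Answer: 132720/1156171 ≈ 0.11479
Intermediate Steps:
x = 5 (x = -5*(-1) = 5)
1/(6823/((x*(103 + 9))) - 13991/k) = 1/(6823/((5*(103 + 9))) - 13991/4029) = 1/(6823/((5*112)) - 13991*1/4029) = 1/(6823/560 - 823/237) = 1/(1156171/132720) = 132720/1156171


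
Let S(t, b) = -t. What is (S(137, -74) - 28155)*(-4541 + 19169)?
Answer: -413855376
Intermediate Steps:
(S(137, -74) - 28155)*(-4541 + 19169) = (-1*137 - 28155)*(-4541 + 19169) = (-137 - 28155)*14628 = -28292*14628 = -413855376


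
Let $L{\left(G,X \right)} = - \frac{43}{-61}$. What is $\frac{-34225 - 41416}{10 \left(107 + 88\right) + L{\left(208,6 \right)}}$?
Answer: $- \frac{4614101}{118993} \approx -38.776$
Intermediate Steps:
$L{\left(G,X \right)} = \frac{43}{61}$ ($L{\left(G,X \right)} = \left(-43\right) \left(- \frac{1}{61}\right) = \frac{43}{61}$)
$\frac{-34225 - 41416}{10 \left(107 + 88\right) + L{\left(208,6 \right)}} = \frac{-34225 - 41416}{10 \left(107 + 88\right) + \frac{43}{61}} = - \frac{75641}{10 \cdot 195 + \frac{43}{61}} = - \frac{75641}{1950 + \frac{43}{61}} = - \frac{75641}{\frac{118993}{61}} = \left(-75641\right) \frac{61}{118993} = - \frac{4614101}{118993}$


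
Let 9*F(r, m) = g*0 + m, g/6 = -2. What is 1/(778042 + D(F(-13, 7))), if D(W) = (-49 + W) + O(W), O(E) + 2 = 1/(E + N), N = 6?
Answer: 549/427117567 ≈ 1.2854e-6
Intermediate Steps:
g = -12 (g = 6*(-2) = -12)
F(r, m) = m/9 (F(r, m) = (-12*0 + m)/9 = (0 + m)/9 = m/9)
O(E) = -2 + 1/(6 + E) (O(E) = -2 + 1/(E + 6) = -2 + 1/(6 + E))
D(W) = -49 + W + (-11 - 2*W)/(6 + W) (D(W) = (-49 + W) + (-11 - 2*W)/(6 + W) = -49 + W + (-11 - 2*W)/(6 + W))
1/(778042 + D(F(-13, 7))) = 1/(778042 + (-305 + ((1/9)*7)**2 - 5*7)/(6 + (1/9)*7)) = 1/(778042 + (-305 + (7/9)**2 - 45*7/9)/(6 + 7/9)) = 1/(778042 + (-305 + 49/81 - 35)/(61/9)) = 1/(778042 + (9/61)*(-27491/81)) = 1/(778042 - 27491/549) = 1/(427117567/549) = 549/427117567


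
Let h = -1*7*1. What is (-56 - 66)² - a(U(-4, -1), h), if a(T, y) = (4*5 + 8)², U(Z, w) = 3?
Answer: 14100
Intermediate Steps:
h = -7 (h = -7*1 = -7)
a(T, y) = 784 (a(T, y) = (20 + 8)² = 28² = 784)
(-56 - 66)² - a(U(-4, -1), h) = (-56 - 66)² - 1*784 = (-122)² - 784 = 14884 - 784 = 14100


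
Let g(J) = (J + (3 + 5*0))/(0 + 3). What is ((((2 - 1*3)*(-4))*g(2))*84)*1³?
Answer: 560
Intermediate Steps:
g(J) = 1 + J/3 (g(J) = (J + (3 + 0))/3 = (J + 3)*(⅓) = (3 + J)*(⅓) = 1 + J/3)
((((2 - 1*3)*(-4))*g(2))*84)*1³ = ((((2 - 1*3)*(-4))*(1 + (⅓)*2))*84)*1³ = ((((2 - 3)*(-4))*(1 + ⅔))*84)*1 = ((-1*(-4)*(5/3))*84)*1 = ((4*(5/3))*84)*1 = ((20/3)*84)*1 = 560*1 = 560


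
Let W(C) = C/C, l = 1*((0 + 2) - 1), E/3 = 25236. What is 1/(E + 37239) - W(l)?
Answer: -112946/112947 ≈ -0.99999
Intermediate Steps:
E = 75708 (E = 3*25236 = 75708)
l = 1 (l = 1*(2 - 1) = 1*1 = 1)
W(C) = 1
1/(E + 37239) - W(l) = 1/(75708 + 37239) - 1*1 = 1/112947 - 1 = -112946/112947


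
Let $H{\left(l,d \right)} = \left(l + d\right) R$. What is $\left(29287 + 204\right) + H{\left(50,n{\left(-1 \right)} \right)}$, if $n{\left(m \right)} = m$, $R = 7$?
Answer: $29834$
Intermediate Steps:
$H{\left(l,d \right)} = 7 d + 7 l$ ($H{\left(l,d \right)} = \left(l + d\right) 7 = \left(d + l\right) 7 = 7 d + 7 l$)
$\left(29287 + 204\right) + H{\left(50,n{\left(-1 \right)} \right)} = \left(29287 + 204\right) + \left(7 \left(-1\right) + 7 \cdot 50\right) = 29491 + \left(-7 + 350\right) = 29491 + 343 = 29834$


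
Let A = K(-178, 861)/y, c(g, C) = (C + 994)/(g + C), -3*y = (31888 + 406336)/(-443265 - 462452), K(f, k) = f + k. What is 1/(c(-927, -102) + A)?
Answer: 450932496/1909241847049 ≈ 0.00023618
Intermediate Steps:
y = 438224/2717151 (y = -(31888 + 406336)/(3*(-443265 - 462452)) = -438224/(3*(-905717)) = -438224*(-1)/(3*905717) = -⅓*(-438224/905717) = 438224/2717151 ≈ 0.16128)
c(g, C) = (994 + C)/(C + g)
A = 1855814133/438224 (A = (-178 + 861)/(438224/2717151) = 683*(2717151/438224) = 1855814133/438224 ≈ 4234.9)
1/(c(-927, -102) + A) = 1/((994 - 102)/(-102 - 927) + 1855814133/438224) = 1/(892/(-1029) + 1855814133/438224) = 1/(-1/1029*892 + 1855814133/438224) = 1/(-892/1029 + 1855814133/438224) = 1/(1909241847049/450932496) = 450932496/1909241847049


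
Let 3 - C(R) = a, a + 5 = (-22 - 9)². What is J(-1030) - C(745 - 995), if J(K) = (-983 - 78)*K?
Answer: 1093783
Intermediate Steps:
J(K) = -1061*K
a = 956 (a = -5 + (-22 - 9)² = -5 + (-31)² = -5 + 961 = 956)
C(R) = -953 (C(R) = 3 - 1*956 = 3 - 956 = -953)
J(-1030) - C(745 - 995) = -1061*(-1030) - 1*(-953) = 1092830 + 953 = 1093783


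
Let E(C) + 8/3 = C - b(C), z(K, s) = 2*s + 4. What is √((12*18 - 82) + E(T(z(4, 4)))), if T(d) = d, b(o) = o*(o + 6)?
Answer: I*√654/3 ≈ 8.5245*I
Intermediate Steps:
z(K, s) = 4 + 2*s
b(o) = o*(6 + o)
E(C) = -8/3 + C - C*(6 + C) (E(C) = -8/3 + (C - C*(6 + C)) = -8/3 + C - C*(6 + C))
√((12*18 - 82) + E(T(z(4, 4)))) = √((12*18 - 82) + (-8/3 + (4 + 2*4) - (4 + 2*4)*(6 + (4 + 2*4)))) = √((216 - 82) + (-8/3 + (4 + 8) - (4 + 8)*(6 + (4 + 8)))) = √(134 + (-8/3 + 12 - 1*12*(6 + 12))) = √(134 + (-8/3 + 12 - 1*12*18)) = √(134 + (-8/3 + 12 - 216)) = √(134 - 620/3) = √(-218/3) = I*√654/3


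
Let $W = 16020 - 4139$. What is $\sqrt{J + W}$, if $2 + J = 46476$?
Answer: $\sqrt{58355} \approx 241.57$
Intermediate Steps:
$J = 46474$ ($J = -2 + 46476 = 46474$)
$W = 11881$ ($W = 16020 - 4139 = 11881$)
$\sqrt{J + W} = \sqrt{46474 + 11881} = \sqrt{58355}$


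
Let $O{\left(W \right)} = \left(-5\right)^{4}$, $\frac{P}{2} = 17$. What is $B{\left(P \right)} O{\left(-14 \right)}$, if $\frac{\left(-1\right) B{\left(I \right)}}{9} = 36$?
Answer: $-202500$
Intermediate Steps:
$P = 34$ ($P = 2 \cdot 17 = 34$)
$B{\left(I \right)} = -324$ ($B{\left(I \right)} = \left(-9\right) 36 = -324$)
$O{\left(W \right)} = 625$
$B{\left(P \right)} O{\left(-14 \right)} = \left(-324\right) 625 = -202500$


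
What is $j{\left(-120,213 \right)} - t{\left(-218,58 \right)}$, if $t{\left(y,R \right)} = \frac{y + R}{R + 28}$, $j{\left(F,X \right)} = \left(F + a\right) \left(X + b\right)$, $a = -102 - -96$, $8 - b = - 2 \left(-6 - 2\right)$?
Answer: $- \frac{1110610}{43} \approx -25828.0$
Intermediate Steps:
$b = -8$ ($b = 8 - - 2 \left(-6 - 2\right) = 8 - \left(-2\right) \left(-8\right) = 8 - 16 = -8$)
$a = -6$ ($a = -102 + 96 = -6$)
$j{\left(F,X \right)} = \left(-8 + X\right) \left(-6 + F\right)$ ($j{\left(F,X \right)} = \left(F - 6\right) \left(X - 8\right) = \left(-6 + F\right) \left(-8 + X\right) = \left(-8 + X\right) \left(-6 + F\right)$)
$t{\left(y,R \right)} = \frac{R + y}{28 + R}$
$j{\left(-120,213 \right)} - t{\left(-218,58 \right)} = \left(48 - -960 - 1278 - 25560\right) - \frac{58 - 218}{28 + 58} = \left(48 + 960 - 1278 - 25560\right) - \frac{1}{86} \left(-160\right) = -25830 - \frac{1}{86} \left(-160\right) = -25830 - - \frac{80}{43} = -25830 + \frac{80}{43} = - \frac{1110610}{43}$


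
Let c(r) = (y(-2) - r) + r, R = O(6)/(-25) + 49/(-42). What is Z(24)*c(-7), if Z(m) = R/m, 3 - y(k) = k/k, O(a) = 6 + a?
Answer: -247/1800 ≈ -0.13722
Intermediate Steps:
R = -247/150 (R = (6 + 6)/(-25) + 49/(-42) = 12*(-1/25) + 49*(-1/42) = -12/25 - 7/6 = -247/150 ≈ -1.6467)
y(k) = 2 (y(k) = 3 - k/k = 3 - 1*1 = 3 - 1 = 2)
c(r) = 2 (c(r) = (2 - r) + r = 2)
Z(m) = -247/(150*m)
Z(24)*c(-7) = -247/150/24*2 = -247/150*1/24*2 = -247/3600*2 = -247/1800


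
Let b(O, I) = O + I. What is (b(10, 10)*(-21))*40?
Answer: -16800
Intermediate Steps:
b(O, I) = I + O
(b(10, 10)*(-21))*40 = ((10 + 10)*(-21))*40 = (20*(-21))*40 = -420*40 = -16800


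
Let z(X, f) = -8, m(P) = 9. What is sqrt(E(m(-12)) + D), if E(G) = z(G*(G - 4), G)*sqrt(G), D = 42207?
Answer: 3*sqrt(4687) ≈ 205.39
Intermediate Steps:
E(G) = -8*sqrt(G)
sqrt(E(m(-12)) + D) = sqrt(-8*sqrt(9) + 42207) = sqrt(-8*3 + 42207) = sqrt(-24 + 42207) = sqrt(42183) = 3*sqrt(4687)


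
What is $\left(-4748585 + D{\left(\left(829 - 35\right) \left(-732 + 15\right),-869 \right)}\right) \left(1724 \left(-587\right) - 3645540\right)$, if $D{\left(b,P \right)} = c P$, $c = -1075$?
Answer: $17765721378480$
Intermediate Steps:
$D{\left(b,P \right)} = - 1075 P$
$\left(-4748585 + D{\left(\left(829 - 35\right) \left(-732 + 15\right),-869 \right)}\right) \left(1724 \left(-587\right) - 3645540\right) = \left(-4748585 - -934175\right) \left(1724 \left(-587\right) - 3645540\right) = \left(-4748585 + 934175\right) \left(-1011988 - 3645540\right) = \left(-3814410\right) \left(-4657528\right) = 17765721378480$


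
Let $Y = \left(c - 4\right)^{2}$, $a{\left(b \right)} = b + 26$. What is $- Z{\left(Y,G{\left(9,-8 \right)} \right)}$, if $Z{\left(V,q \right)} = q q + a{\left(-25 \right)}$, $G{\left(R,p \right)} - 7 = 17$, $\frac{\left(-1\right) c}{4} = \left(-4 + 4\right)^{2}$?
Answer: $-577$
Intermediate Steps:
$c = 0$ ($c = - 4 \left(-4 + 4\right)^{2} = - 4 \cdot 0^{2} = \left(-4\right) 0 = 0$)
$a{\left(b \right)} = 26 + b$
$G{\left(R,p \right)} = 24$ ($G{\left(R,p \right)} = 7 + 17 = 24$)
$Y = 16$ ($Y = \left(0 - 4\right)^{2} = \left(-4\right)^{2} = 16$)
$Z{\left(V,q \right)} = 1 + q^{2}$ ($Z{\left(V,q \right)} = q q + \left(26 - 25\right) = q^{2} + 1 = 1 + q^{2}$)
$- Z{\left(Y,G{\left(9,-8 \right)} \right)} = - (1 + 24^{2}) = - (1 + 576) = \left(-1\right) 577 = -577$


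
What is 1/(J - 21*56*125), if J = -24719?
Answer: -1/171719 ≈ -5.8235e-6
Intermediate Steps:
1/(J - 21*56*125) = 1/(-24719 - 21*56*125) = 1/(-24719 - 1176*125) = 1/(-24719 - 147000) = 1/(-171719) = -1/171719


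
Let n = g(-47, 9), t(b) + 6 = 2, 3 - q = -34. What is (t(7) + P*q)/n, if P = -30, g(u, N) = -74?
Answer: 557/37 ≈ 15.054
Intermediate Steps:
q = 37 (q = 3 - 1*(-34) = 3 + 34 = 37)
t(b) = -4 (t(b) = -6 + 2 = -4)
n = -74
(t(7) + P*q)/n = (-4 - 30*37)/(-74) = (-4 - 1110)*(-1/74) = -1114*(-1/74) = 557/37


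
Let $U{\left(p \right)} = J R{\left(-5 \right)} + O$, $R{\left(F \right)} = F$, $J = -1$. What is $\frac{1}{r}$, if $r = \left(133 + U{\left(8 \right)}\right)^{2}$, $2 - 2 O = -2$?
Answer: $\frac{1}{19600} \approx 5.102 \cdot 10^{-5}$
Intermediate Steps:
$O = 2$ ($O = 1 - -1 = 1 + 1 = 2$)
$U{\left(p \right)} = 7$ ($U{\left(p \right)} = \left(-1\right) \left(-5\right) + 2 = 5 + 2 = 7$)
$r = 19600$ ($r = \left(133 + 7\right)^{2} = 140^{2} = 19600$)
$\frac{1}{r} = \frac{1}{19600}$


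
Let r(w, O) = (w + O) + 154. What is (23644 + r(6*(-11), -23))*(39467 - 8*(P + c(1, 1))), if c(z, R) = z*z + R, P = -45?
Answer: 943878999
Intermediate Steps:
c(z, R) = R + z² (c(z, R) = z² + R = R + z²)
r(w, O) = 154 + O + w (r(w, O) = (O + w) + 154 = 154 + O + w)
(23644 + r(6*(-11), -23))*(39467 - 8*(P + c(1, 1))) = (23644 + (154 - 23 + 6*(-11)))*(39467 - 8*(-45 + (1 + 1²))) = (23644 + (154 - 23 - 66))*(39467 - 8*(-45 + (1 + 1))) = (23644 + 65)*(39467 - 8*(-45 + 2)) = 23709*(39467 - 8*(-43)) = 23709*(39467 + 344) = 23709*39811 = 943878999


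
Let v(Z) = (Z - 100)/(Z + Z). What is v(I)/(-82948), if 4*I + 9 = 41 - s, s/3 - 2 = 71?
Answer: -587/31022552 ≈ -1.8922e-5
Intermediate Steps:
s = 219 (s = 6 + 3*71 = 6 + 213 = 219)
I = -187/4 (I = -9/4 + (41 - 1*219)/4 = -9/4 + (41 - 219)/4 = -9/4 + (1/4)*(-178) = -9/4 - 89/2 = -187/4 ≈ -46.750)
v(Z) = (-100 + Z)/(2*Z) (v(Z) = (-100 + Z)/((2*Z)) = (-100 + Z)*(1/(2*Z)) = (-100 + Z)/(2*Z))
v(I)/(-82948) = ((-100 - 187/4)/(2*(-187/4)))/(-82948) = ((1/2)*(-4/187)*(-587/4))*(-1/82948) = (587/374)*(-1/82948) = -587/31022552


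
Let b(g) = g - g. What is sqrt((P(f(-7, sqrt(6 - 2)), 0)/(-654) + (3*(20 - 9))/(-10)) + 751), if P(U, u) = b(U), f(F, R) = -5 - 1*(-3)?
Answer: sqrt(74770)/10 ≈ 27.344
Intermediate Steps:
b(g) = 0
f(F, R) = -2 (f(F, R) = -5 + 3 = -2)
P(U, u) = 0
sqrt((P(f(-7, sqrt(6 - 2)), 0)/(-654) + (3*(20 - 9))/(-10)) + 751) = sqrt((0/(-654) + (3*(20 - 9))/(-10)) + 751) = sqrt((0*(-1/654) + (3*11)*(-1/10)) + 751) = sqrt((0 + 33*(-1/10)) + 751) = sqrt((0 - 33/10) + 751) = sqrt(-33/10 + 751) = sqrt(7477/10) = sqrt(74770)/10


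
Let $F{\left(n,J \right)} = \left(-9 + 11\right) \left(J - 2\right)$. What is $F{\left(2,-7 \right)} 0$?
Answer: $0$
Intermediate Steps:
$F{\left(n,J \right)} = -4 + 2 J$ ($F{\left(n,J \right)} = 2 \left(-2 + J\right) = -4 + 2 J$)
$F{\left(2,-7 \right)} 0 = \left(-4 + 2 \left(-7\right)\right) 0 = \left(-4 - 14\right) 0 = \left(-18\right) 0 = 0$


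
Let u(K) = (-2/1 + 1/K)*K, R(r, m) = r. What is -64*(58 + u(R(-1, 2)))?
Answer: -3904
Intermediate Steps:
u(K) = K*(-2 + 1/K) (u(K) = (-2*1 + 1/K)*K = (-2 + 1/K)*K = K*(-2 + 1/K))
-64*(58 + u(R(-1, 2))) = -64*(58 + (1 - 2*(-1))) = -64*(58 + (1 + 2)) = -64*(58 + 3) = -64*61 = -3904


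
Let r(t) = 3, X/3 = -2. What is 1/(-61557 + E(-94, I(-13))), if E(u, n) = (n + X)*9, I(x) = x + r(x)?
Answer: -1/61701 ≈ -1.6207e-5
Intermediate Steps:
X = -6 (X = 3*(-2) = -6)
I(x) = 3 + x (I(x) = x + 3 = 3 + x)
E(u, n) = -54 + 9*n (E(u, n) = (n - 6)*9 = (-6 + n)*9 = -54 + 9*n)
1/(-61557 + E(-94, I(-13))) = 1/(-61557 + (-54 + 9*(3 - 13))) = 1/(-61557 + (-54 + 9*(-10))) = 1/(-61557 + (-54 - 90)) = 1/(-61557 - 144) = 1/(-61701) = -1/61701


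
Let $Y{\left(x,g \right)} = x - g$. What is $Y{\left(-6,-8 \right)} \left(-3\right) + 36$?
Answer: $30$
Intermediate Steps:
$Y{\left(-6,-8 \right)} \left(-3\right) + 36 = \left(-6 - -8\right) \left(-3\right) + 36 = \left(-6 + 8\right) \left(-3\right) + 36 = 2 \left(-3\right) + 36 = -6 + 36 = 30$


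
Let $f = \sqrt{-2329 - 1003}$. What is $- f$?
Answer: $- 14 i \sqrt{17} \approx - 57.724 i$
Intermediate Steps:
$f = 14 i \sqrt{17}$ ($f = \sqrt{-3332} = 14 i \sqrt{17} \approx 57.724 i$)
$- f = - 14 i \sqrt{17}$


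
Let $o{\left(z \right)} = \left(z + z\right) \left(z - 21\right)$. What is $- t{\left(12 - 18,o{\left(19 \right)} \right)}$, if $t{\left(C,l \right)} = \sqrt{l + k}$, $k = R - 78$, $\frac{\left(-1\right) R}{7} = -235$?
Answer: $- \sqrt{1491} \approx -38.613$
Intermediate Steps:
$R = 1645$ ($R = \left(-7\right) \left(-235\right) = 1645$)
$k = 1567$ ($k = 1645 - 78 = 1567$)
$o{\left(z \right)} = 2 z \left(-21 + z\right)$
$t{\left(C,l \right)} = \sqrt{1567 + l}$ ($t{\left(C,l \right)} = \sqrt{l + 1567} = \sqrt{1567 + l}$)
$- t{\left(12 - 18,o{\left(19 \right)} \right)} = - \sqrt{1567 + 2 \cdot 19 \left(-21 + 19\right)} = - \sqrt{1567 + 2 \cdot 19 \left(-2\right)} = - \sqrt{1567 - 76} = - \sqrt{1491}$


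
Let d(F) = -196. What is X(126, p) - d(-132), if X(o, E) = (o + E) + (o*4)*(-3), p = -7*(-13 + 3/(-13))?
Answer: -14266/13 ≈ -1097.4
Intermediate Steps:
p = 1204/13 (p = -7*(-13 + 3*(-1/13)) = -7*(-13 - 3/13) = -7*(-172/13) = 1204/13 ≈ 92.615)
X(o, E) = E - 11*o (X(o, E) = (E + o) + (4*o)*(-3) = (E + o) - 12*o = E - 11*o)
X(126, p) - d(-132) = (1204/13 - 11*126) - 1*(-196) = (1204/13 - 1386) + 196 = -16814/13 + 196 = -14266/13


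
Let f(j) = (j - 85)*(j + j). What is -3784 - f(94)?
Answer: -5476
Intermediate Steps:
f(j) = 2*j*(-85 + j) (f(j) = (-85 + j)*(2*j) = 2*j*(-85 + j))
-3784 - f(94) = -3784 - 2*94*(-85 + 94) = -3784 - 2*94*9 = -3784 - 1*1692 = -3784 - 1692 = -5476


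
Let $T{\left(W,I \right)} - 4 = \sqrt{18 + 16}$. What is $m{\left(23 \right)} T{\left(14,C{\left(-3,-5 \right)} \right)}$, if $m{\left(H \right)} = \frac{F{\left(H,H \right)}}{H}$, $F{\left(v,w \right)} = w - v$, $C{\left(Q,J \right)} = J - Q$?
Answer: $0$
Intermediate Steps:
$m{\left(H \right)} = 0$ ($m{\left(H \right)} = \frac{H - H}{H} = \frac{0}{H} = 0$)
$T{\left(W,I \right)} = 4 + \sqrt{34}$ ($T{\left(W,I \right)} = 4 + \sqrt{18 + 16} = 4 + \sqrt{34}$)
$m{\left(23 \right)} T{\left(14,C{\left(-3,-5 \right)} \right)} = 0 \left(4 + \sqrt{34}\right) = 0$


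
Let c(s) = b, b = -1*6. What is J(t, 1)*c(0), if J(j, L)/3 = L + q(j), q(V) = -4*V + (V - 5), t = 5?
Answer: 342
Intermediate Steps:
q(V) = -5 - 3*V (q(V) = -4*V + (-5 + V) = -5 - 3*V)
b = -6
c(s) = -6
J(j, L) = -15 - 9*j + 3*L (J(j, L) = 3*(L + (-5 - 3*j)) = 3*(-5 + L - 3*j) = -15 - 9*j + 3*L)
J(t, 1)*c(0) = (-15 - 9*5 + 3*1)*(-6) = (-15 - 45 + 3)*(-6) = -57*(-6) = 342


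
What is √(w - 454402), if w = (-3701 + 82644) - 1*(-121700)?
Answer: I*√253759 ≈ 503.75*I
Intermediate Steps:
w = 200643 (w = 78943 + 121700 = 200643)
√(w - 454402) = √(200643 - 454402) = √(-253759) = I*√253759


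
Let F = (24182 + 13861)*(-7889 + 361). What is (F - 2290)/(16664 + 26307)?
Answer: -286389994/42971 ≈ -6664.7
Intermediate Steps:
F = -286387704 (F = 38043*(-7528) = -286387704)
(F - 2290)/(16664 + 26307) = (-286387704 - 2290)/(16664 + 26307) = -286389994/42971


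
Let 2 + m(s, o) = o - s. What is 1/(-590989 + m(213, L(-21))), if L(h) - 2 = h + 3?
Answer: -1/591220 ≈ -1.6914e-6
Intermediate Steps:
L(h) = 5 + h (L(h) = 2 + (h + 3) = 2 + (3 + h) = 5 + h)
m(s, o) = -2 + o - s (m(s, o) = -2 + (o - s) = -2 + o - s)
1/(-590989 + m(213, L(-21))) = 1/(-590989 + (-2 + (5 - 21) - 1*213)) = 1/(-590989 + (-2 - 16 - 213)) = 1/(-590989 - 231) = 1/(-591220) = -1/591220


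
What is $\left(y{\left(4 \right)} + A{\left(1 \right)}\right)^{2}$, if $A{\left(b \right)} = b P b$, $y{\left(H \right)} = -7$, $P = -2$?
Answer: $81$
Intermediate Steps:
$A{\left(b \right)} = - 2 b^{2}$ ($A{\left(b \right)} = b \left(-2\right) b = - 2 b b = - 2 b^{2}$)
$\left(y{\left(4 \right)} + A{\left(1 \right)}\right)^{2} = \left(-7 - 2 \cdot 1^{2}\right)^{2} = \left(-7 - 2\right)^{2} = \left(-9\right)^{2} = 81$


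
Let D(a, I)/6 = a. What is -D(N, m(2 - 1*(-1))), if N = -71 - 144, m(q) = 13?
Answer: 1290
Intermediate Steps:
N = -215
D(a, I) = 6*a
-D(N, m(2 - 1*(-1))) = -6*(-215) = -1*(-1290) = 1290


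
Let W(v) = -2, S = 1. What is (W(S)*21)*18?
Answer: -756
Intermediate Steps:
(W(S)*21)*18 = -2*21*18 = -42*18 = -756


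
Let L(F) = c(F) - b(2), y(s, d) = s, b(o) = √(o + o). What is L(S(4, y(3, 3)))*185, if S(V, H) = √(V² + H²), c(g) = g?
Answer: 555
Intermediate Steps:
b(o) = √2*√o (b(o) = √(2*o) = √2*√o)
S(V, H) = √(H² + V²)
L(F) = -2 + F (L(F) = F - √2*√2 = F - 1*2 = F - 2 = -2 + F)
L(S(4, y(3, 3)))*185 = (-2 + √(3² + 4²))*185 = (-2 + √(9 + 16))*185 = (-2 + √25)*185 = (-2 + 5)*185 = 3*185 = 555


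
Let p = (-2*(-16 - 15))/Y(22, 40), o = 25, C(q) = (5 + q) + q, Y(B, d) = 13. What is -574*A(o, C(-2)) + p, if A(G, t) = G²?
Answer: -4663688/13 ≈ -3.5875e+5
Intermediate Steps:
C(q) = 5 + 2*q
p = 62/13 (p = -2*(-16 - 15)/13 = -2*(-31)*(1/13) = 62*(1/13) = 62/13 ≈ 4.7692)
-574*A(o, C(-2)) + p = -574*25² + 62/13 = -574*625 + 62/13 = -358750 + 62/13 = -4663688/13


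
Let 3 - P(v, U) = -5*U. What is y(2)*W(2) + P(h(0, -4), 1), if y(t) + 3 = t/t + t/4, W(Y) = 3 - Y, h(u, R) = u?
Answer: 13/2 ≈ 6.5000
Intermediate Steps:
P(v, U) = 3 + 5*U (P(v, U) = 3 - (-5)*U = 3 + 5*U)
y(t) = -2 + t/4 (y(t) = -3 + (t/t + t/4) = -3 + (1 + t*(¼)) = -3 + (1 + t/4) = -2 + t/4)
y(2)*W(2) + P(h(0, -4), 1) = (-2 + (¼)*2)*(3 - 1*2) + (3 + 5*1) = (-2 + ½)*(3 - 2) + (3 + 5) = -3/2*1 + 8 = -3/2 + 8 = 13/2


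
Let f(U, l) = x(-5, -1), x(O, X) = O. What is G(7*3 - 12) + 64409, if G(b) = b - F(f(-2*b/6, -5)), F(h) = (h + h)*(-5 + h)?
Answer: 64318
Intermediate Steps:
f(U, l) = -5
F(h) = 2*h*(-5 + h) (F(h) = (2*h)*(-5 + h) = 2*h*(-5 + h))
G(b) = -100 + b (G(b) = b - 2*(-5)*(-5 - 5) = b - 2*(-5)*(-10) = b - 1*100 = b - 100 = -100 + b)
G(7*3 - 12) + 64409 = (-100 + (7*3 - 12)) + 64409 = (-100 + (21 - 12)) + 64409 = (-100 + 9) + 64409 = -91 + 64409 = 64318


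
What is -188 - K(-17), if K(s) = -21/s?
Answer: -3217/17 ≈ -189.24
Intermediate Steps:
-188 - K(-17) = -188 - (-21)/(-17) = -188 - (-21)*(-1)/17 = -188 - 1*21/17 = -188 - 21/17 = -3217/17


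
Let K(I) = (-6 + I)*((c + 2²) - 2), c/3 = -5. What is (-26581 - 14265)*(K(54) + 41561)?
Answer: -1672112702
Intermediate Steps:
c = -15 (c = 3*(-5) = -15)
K(I) = 78 - 13*I (K(I) = (-6 + I)*((-15 + 2²) - 2) = (-6 + I)*((-15 + 4) - 2) = (-6 + I)*(-11 - 2) = (-6 + I)*(-13) = 78 - 13*I)
(-26581 - 14265)*(K(54) + 41561) = (-26581 - 14265)*((78 - 13*54) + 41561) = -40846*((78 - 702) + 41561) = -40846*(-624 + 41561) = -40846*40937 = -1672112702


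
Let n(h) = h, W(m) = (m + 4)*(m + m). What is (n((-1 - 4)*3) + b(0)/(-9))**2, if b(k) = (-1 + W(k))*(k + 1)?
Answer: 17956/81 ≈ 221.68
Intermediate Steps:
W(m) = 2*m*(4 + m) (W(m) = (4 + m)*(2*m) = 2*m*(4 + m))
b(k) = (1 + k)*(-1 + 2*k*(4 + k)) (b(k) = (-1 + 2*k*(4 + k))*(k + 1) = (-1 + 2*k*(4 + k))*(1 + k) = (1 + k)*(-1 + 2*k*(4 + k)))
(n((-1 - 4)*3) + b(0)/(-9))**2 = ((-1 - 4)*3 + (-1 + 2*0**3 + 7*0 + 10*0**2)/(-9))**2 = (-5*3 + (-1 + 2*0 + 0 + 10*0)*(-1/9))**2 = (-15 + (-1 + 0 + 0 + 0)*(-1/9))**2 = (-15 - 1*(-1/9))**2 = (-15 + 1/9)**2 = (-134/9)**2 = 17956/81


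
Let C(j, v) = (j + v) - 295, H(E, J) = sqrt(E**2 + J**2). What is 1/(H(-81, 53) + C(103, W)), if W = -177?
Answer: -369/126791 - sqrt(9370)/126791 ≈ -0.0036738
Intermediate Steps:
C(j, v) = -295 + j + v
1/(H(-81, 53) + C(103, W)) = 1/(sqrt((-81)**2 + 53**2) + (-295 + 103 - 177)) = 1/(sqrt(6561 + 2809) - 369) = 1/(sqrt(9370) - 369) = 1/(-369 + sqrt(9370))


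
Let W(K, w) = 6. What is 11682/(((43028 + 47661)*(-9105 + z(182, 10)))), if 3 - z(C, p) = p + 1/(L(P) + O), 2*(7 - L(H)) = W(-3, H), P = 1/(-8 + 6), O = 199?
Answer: -790482/55916932931 ≈ -1.4137e-5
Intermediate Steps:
P = -½ (P = 1/(-2) = -½ ≈ -0.50000)
L(H) = 4 (L(H) = 7 - ½*6 = 7 - 3 = 4)
z(C, p) = 608/203 - p (z(C, p) = 3 - (p + 1/(4 + 199)) = 3 - (p + 1/203) = 3 - (1/203 + p) = 3 + (-1/203 - p) = 608/203 - p)
11682/(((43028 + 47661)*(-9105 + z(182, 10)))) = 11682/(((43028 + 47661)*(-9105 + (608/203 - 1*10)))) = 11682/((90689*(-9105 + (608/203 - 10)))) = 11682/((90689*(-9105 - 1422/203))) = 11682/((90689*(-1849737/203))) = 11682/(-167750798793/203) = 11682*(-203/167750798793) = -790482/55916932931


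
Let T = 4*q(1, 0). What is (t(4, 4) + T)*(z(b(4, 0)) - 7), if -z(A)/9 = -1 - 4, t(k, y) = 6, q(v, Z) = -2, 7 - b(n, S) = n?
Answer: -76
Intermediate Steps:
b(n, S) = 7 - n
z(A) = 45 (z(A) = -9*(-1 - 4) = -9*(-5) = 45)
T = -8 (T = 4*(-2) = -8)
(t(4, 4) + T)*(z(b(4, 0)) - 7) = (6 - 8)*(45 - 7) = -2*38 = -76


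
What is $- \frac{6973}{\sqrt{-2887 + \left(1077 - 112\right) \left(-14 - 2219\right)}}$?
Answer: $\frac{6973 i \sqrt{59937}}{359622} \approx 4.747 i$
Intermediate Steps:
$- \frac{6973}{\sqrt{-2887 + \left(1077 - 112\right) \left(-14 - 2219\right)}} = - \frac{6973}{\sqrt{-2887 + 965 \left(-2233\right)}} = - \frac{6973}{\sqrt{-2887 - 2154845}} = - \frac{6973}{\sqrt{-2157732}} = - \frac{6973}{6 i \sqrt{59937}} = - 6973 \left(- \frac{i \sqrt{59937}}{359622}\right) = \frac{6973 i \sqrt{59937}}{359622}$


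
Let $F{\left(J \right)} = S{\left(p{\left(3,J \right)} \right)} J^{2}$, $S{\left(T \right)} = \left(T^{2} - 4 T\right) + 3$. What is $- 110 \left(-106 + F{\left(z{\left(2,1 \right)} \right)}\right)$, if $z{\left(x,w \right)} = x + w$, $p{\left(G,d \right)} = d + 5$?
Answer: $-22990$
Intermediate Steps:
$p{\left(G,d \right)} = 5 + d$
$S{\left(T \right)} = 3 + T^{2} - 4 T$
$z{\left(x,w \right)} = w + x$
$F{\left(J \right)} = J^{2} \left(-17 + \left(5 + J\right)^{2} - 4 J\right)$ ($F{\left(J \right)} = \left(3 + \left(5 + J\right)^{2} - 4 \left(5 + J\right)\right) J^{2} = \left(3 + \left(5 + J\right)^{2} - \left(20 + 4 J\right)\right) J^{2} = \left(-17 + \left(5 + J\right)^{2} - 4 J\right) J^{2} = J^{2} \left(-17 + \left(5 + J\right)^{2} - 4 J\right)$)
$- 110 \left(-106 + F{\left(z{\left(2,1 \right)} \right)}\right) = - 110 \left(-106 + \left(1 + 2\right)^{2} \left(8 + \left(1 + 2\right)^{2} + 6 \left(1 + 2\right)\right)\right) = - 110 \left(-106 + 3^{2} \left(8 + 3^{2} + 6 \cdot 3\right)\right) = - 110 \left(-106 + 9 \left(8 + 9 + 18\right)\right) = - 110 \left(-106 + 9 \cdot 35\right) = - 110 \left(-106 + 315\right) = \left(-110\right) 209 = -22990$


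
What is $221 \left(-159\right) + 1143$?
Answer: $-33996$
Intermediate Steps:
$221 \left(-159\right) + 1143 = -35139 + 1143 = -33996$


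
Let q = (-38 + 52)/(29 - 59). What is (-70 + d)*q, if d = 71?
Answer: -7/15 ≈ -0.46667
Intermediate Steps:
q = -7/15 (q = 14/(-30) = 14*(-1/30) = -7/15 ≈ -0.46667)
(-70 + d)*q = (-70 + 71)*(-7/15) = 1*(-7/15) = -7/15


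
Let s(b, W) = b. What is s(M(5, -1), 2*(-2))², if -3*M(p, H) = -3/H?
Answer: 1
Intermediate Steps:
M(p, H) = 1/H (M(p, H) = -(-1)/H = 1/H)
s(M(5, -1), 2*(-2))² = (1/(-1))² = (-1)² = 1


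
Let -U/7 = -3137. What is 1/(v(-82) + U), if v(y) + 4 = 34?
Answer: 1/21989 ≈ 4.5477e-5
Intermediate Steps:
U = 21959 (U = -7*(-3137) = 21959)
v(y) = 30 (v(y) = -4 + 34 = 30)
1/(v(-82) + U) = 1/(30 + 21959) = 1/21989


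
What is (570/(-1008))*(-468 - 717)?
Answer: 37525/56 ≈ 670.09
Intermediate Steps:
(570/(-1008))*(-468 - 717) = (570*(-1/1008))*(-1185) = -95/168*(-1185) = 37525/56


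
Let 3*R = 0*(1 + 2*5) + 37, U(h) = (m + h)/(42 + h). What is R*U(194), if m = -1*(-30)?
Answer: 2072/177 ≈ 11.706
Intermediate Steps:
m = 30
U(h) = (30 + h)/(42 + h)
R = 37/3 (R = (0*(1 + 2*5) + 37)/3 = (0*(1 + 10) + 37)/3 = (0*11 + 37)/3 = (0 + 37)/3 = (⅓)*37 = 37/3 ≈ 12.333)
R*U(194) = 37*((30 + 194)/(42 + 194))/3 = 37*(224/236)/3 = 37*((1/236)*224)/3 = (37/3)*(56/59) = 2072/177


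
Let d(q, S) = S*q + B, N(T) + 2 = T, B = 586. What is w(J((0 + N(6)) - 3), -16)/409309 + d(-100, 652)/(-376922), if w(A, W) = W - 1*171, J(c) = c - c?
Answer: 775782568/4537575497 ≈ 0.17097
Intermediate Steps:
N(T) = -2 + T
J(c) = 0
w(A, W) = -171 + W (w(A, W) = W - 171 = -171 + W)
d(q, S) = 586 + S*q (d(q, S) = S*q + 586 = 586 + S*q)
w(J((0 + N(6)) - 3), -16)/409309 + d(-100, 652)/(-376922) = (-171 - 16)/409309 + (586 + 652*(-100))/(-376922) = -187*1/409309 + (586 - 65200)*(-1/376922) = -11/24077 - 64614*(-1/376922) = -11/24077 + 32307/188461 = 775782568/4537575497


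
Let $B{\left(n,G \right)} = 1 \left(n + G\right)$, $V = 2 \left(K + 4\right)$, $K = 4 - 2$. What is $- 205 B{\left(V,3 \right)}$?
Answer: $-3075$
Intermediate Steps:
$K = 2$
$V = 12$ ($V = 2 \left(2 + 4\right) = 2 \cdot 6 = 12$)
$B{\left(n,G \right)} = G + n$ ($B{\left(n,G \right)} = 1 \left(G + n\right) = G + n$)
$- 205 B{\left(V,3 \right)} = - 205 \left(3 + 12\right) = \left(-205\right) 15 = -3075$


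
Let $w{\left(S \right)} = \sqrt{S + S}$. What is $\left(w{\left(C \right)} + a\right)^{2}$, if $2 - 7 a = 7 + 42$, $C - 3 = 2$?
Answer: $\frac{2699}{49} - \frac{94 \sqrt{10}}{7} \approx 12.617$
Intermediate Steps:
$C = 5$ ($C = 3 + 2 = 5$)
$w{\left(S \right)} = \sqrt{2} \sqrt{S}$ ($w{\left(S \right)} = \sqrt{2 S} = \sqrt{2} \sqrt{S}$)
$a = - \frac{47}{7}$ ($a = \frac{2}{7} - \frac{7 + 42}{7} = \frac{2}{7} - 7 = - \frac{47}{7} \approx -6.7143$)
$\left(w{\left(C \right)} + a\right)^{2} = \left(\sqrt{2} \sqrt{5} - \frac{47}{7}\right)^{2} = \left(\sqrt{10} - \frac{47}{7}\right)^{2} = \left(- \frac{47}{7} + \sqrt{10}\right)^{2}$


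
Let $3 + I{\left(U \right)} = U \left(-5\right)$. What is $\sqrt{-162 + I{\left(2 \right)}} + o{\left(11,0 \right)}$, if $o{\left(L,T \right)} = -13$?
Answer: $-13 + 5 i \sqrt{7} \approx -13.0 + 13.229 i$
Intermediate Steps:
$I{\left(U \right)} = -3 - 5 U$ ($I{\left(U \right)} = -3 + U \left(-5\right) = -3 - 5 U$)
$\sqrt{-162 + I{\left(2 \right)}} + o{\left(11,0 \right)} = \sqrt{-162 - 13} - 13 = \sqrt{-175} - 13 = 5 i \sqrt{7} - 13 = -13 + 5 i \sqrt{7}$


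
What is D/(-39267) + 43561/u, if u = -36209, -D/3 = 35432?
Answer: 712787359/473939601 ≈ 1.5040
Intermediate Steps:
D = -106296 (D = -3*35432 = -106296)
D/(-39267) + 43561/u = -106296/(-39267) + 43561/(-36209) = -106296*(-1/39267) + 43561*(-1/36209) = 35432/13089 - 43561/36209 = 712787359/473939601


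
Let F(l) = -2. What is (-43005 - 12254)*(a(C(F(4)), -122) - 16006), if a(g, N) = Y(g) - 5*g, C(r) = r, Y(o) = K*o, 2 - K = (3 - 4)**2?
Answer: 884033482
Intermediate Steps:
K = 1 (K = 2 - (3 - 4)**2 = 2 - 1*(-1)**2 = 2 - 1*1 = 2 - 1 = 1)
Y(o) = o (Y(o) = 1*o = o)
a(g, N) = -4*g (a(g, N) = g - 5*g = -4*g)
(-43005 - 12254)*(a(C(F(4)), -122) - 16006) = (-43005 - 12254)*(-4*(-2) - 16006) = -55259*(8 - 16006) = -55259*(-15998) = 884033482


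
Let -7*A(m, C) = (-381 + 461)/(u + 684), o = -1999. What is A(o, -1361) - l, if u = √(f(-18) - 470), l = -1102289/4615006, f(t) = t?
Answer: 420152493449/1891234073806 + 20*I*√122/409801 ≈ 0.22216 + 0.00053906*I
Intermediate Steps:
l = -1102289/4615006 (l = -1102289*1/4615006 = -1102289/4615006 ≈ -0.23885)
u = 2*I*√122 (u = √(-18 - 470) = √(-488) = 2*I*√122 ≈ 22.091*I)
A(m, C) = -80/(7*(684 + 2*I*√122)) (A(m, C) = -(-381 + 461)/(7*(2*I*√122 + 684)) = -80/(7*(684 + 2*I*√122)))
A(o, -1361) - l = (-6840/409801 + 20*I*√122/409801) - 1*(-1102289/4615006) = (-6840/409801 + 20*I*√122/409801) + 1102289/4615006 = 420152493449/1891234073806 + 20*I*√122/409801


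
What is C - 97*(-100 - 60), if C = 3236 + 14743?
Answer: 33499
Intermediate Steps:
C = 17979
C - 97*(-100 - 60) = 17979 - 97*(-100 - 60) = 17979 - 97*(-160) = 17979 - 1*(-15520) = 17979 + 15520 = 33499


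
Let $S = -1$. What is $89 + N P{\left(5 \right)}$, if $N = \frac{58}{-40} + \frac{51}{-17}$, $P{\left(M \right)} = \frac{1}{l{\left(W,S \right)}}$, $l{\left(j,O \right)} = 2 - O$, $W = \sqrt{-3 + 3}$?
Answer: $\frac{5251}{60} \approx 87.517$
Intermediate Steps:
$W = 0$ ($W = \sqrt{0} = 0$)
$P{\left(M \right)} = \frac{1}{3}$ ($P{\left(M \right)} = \frac{1}{2 - -1} = \frac{1}{2 + 1} = \frac{1}{3}$)
$N = - \frac{89}{20}$ ($N = 58 \left(- \frac{1}{40}\right) + 51 \left(- \frac{1}{17}\right) = - \frac{29}{20} - 3 = - \frac{89}{20} \approx -4.45$)
$89 + N P{\left(5 \right)} = 89 - \frac{89}{60} = \frac{5251}{60}$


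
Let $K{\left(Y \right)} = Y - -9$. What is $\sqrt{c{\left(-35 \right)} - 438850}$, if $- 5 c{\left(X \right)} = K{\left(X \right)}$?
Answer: $\frac{4 i \sqrt{685695}}{5} \approx 662.45 i$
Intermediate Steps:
$K{\left(Y \right)} = 9 + Y$ ($K{\left(Y \right)} = Y + 9 = 9 + Y$)
$c{\left(X \right)} = - \frac{9}{5} - \frac{X}{5}$ ($c{\left(X \right)} = - \frac{9 + X}{5} = - \frac{9}{5} - \frac{X}{5}$)
$\sqrt{c{\left(-35 \right)} - 438850} = \sqrt{\left(- \frac{9}{5} - -7\right) - 438850} = \sqrt{\left(- \frac{9}{5} + 7\right) - 438850} = \sqrt{\frac{26}{5} - 438850} = \sqrt{- \frac{2194224}{5}} = \frac{4 i \sqrt{685695}}{5}$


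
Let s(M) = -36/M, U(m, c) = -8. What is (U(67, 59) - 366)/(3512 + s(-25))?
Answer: -4675/43918 ≈ -0.10645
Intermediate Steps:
(U(67, 59) - 366)/(3512 + s(-25)) = (-8 - 366)/(3512 - 36/(-25)) = -374/(3512 - 36*(-1/25)) = -374/(3512 + 36/25) = -374/87836/25 = -374*25/87836 = -4675/43918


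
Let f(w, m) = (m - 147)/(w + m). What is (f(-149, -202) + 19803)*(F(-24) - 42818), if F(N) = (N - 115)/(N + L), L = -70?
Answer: -13988435551553/16497 ≈ -8.4794e+8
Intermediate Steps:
f(w, m) = (-147 + m)/(m + w)
F(N) = (-115 + N)/(-70 + N) (F(N) = (N - 115)/(N - 70) = (-115 + N)/(-70 + N))
(f(-149, -202) + 19803)*(F(-24) - 42818) = ((-147 - 202)/(-202 - 149) + 19803)*((-115 - 24)/(-70 - 24) - 42818) = (-349/(-351) + 19803)*(-139/(-94) - 42818) = (-1/351*(-349) + 19803)*(-1/94*(-139) - 42818) = (349/351 + 19803)*(139/94 - 42818) = (6951202/351)*(-4024753/94) = -13988435551553/16497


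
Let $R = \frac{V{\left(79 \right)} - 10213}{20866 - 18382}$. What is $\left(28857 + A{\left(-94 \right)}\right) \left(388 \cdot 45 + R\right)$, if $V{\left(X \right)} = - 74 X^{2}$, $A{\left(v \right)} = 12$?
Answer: $\frac{137604386813}{276} \approx 4.9857 \cdot 10^{8}$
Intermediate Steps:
$R = - \frac{157349}{828}$ ($R = \frac{- 74 \cdot 79^{2} - 10213}{20866 - 18382} = \frac{\left(-74\right) 6241 - 10213}{2484} = \left(-461834 - 10213\right) \frac{1}{2484} = \left(-472047\right) \frac{1}{2484} = - \frac{157349}{828} \approx -190.03$)
$\left(28857 + A{\left(-94 \right)}\right) \left(388 \cdot 45 + R\right) = \left(28857 + 12\right) \left(388 \cdot 45 - \frac{157349}{828}\right) = 28869 \left(17460 - \frac{157349}{828}\right) = 28869 \cdot \frac{14299531}{828} = \frac{137604386813}{276}$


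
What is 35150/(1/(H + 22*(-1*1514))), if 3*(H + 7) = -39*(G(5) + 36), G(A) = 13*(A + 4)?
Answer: -1240935600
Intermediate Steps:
G(A) = 52 + 13*A (G(A) = 13*(4 + A) = 52 + 13*A)
H = -1996 (H = -7 + (-39*((52 + 13*5) + 36))/3 = -7 + (-39*((52 + 65) + 36))/3 = -7 + (-39*(117 + 36))/3 = -7 + (-39*153)/3 = -7 + (⅓)*(-5967) = -7 - 1989 = -1996)
35150/(1/(H + 22*(-1*1514))) = 35150/(1/(-1996 + 22*(-1*1514))) = 35150/(1/(-1996 + 22*(-1514))) = 35150/(1/(-1996 - 33308)) = 35150/(1/(-35304)) = 35150/(-1/35304) = 35150*(-35304) = -1240935600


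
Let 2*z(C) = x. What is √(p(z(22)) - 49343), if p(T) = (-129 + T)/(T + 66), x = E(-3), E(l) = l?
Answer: 2*I*√22809737/43 ≈ 222.14*I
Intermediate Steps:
x = -3
z(C) = -3/2 (z(C) = (½)*(-3) = -3/2)
p(T) = (-129 + T)/(66 + T)
√(p(z(22)) - 49343) = √((-129 - 3/2)/(66 - 3/2) - 49343) = √(-261/2/(129/2) - 49343) = √((2/129)*(-261/2) - 49343) = √(-87/43 - 49343) = √(-2121836/43) = 2*I*√22809737/43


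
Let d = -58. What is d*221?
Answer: -12818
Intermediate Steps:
d*221 = -58*221 = -12818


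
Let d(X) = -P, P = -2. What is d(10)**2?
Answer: 4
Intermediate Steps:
d(X) = 2 (d(X) = -1*(-2) = 2)
d(10)**2 = 2**2 = 4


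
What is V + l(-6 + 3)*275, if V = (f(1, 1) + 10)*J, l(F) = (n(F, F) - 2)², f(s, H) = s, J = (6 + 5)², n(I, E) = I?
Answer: 8206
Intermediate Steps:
J = 121 (J = 11² = 121)
l(F) = (-2 + F)² (l(F) = (F - 2)² = (-2 + F)²)
V = 1331 (V = (1 + 10)*121 = 11*121 = 1331)
V + l(-6 + 3)*275 = 1331 + (-2 + (-6 + 3))²*275 = 1331 + (-2 - 3)²*275 = 1331 + (-5)²*275 = 1331 + 25*275 = 1331 + 6875 = 8206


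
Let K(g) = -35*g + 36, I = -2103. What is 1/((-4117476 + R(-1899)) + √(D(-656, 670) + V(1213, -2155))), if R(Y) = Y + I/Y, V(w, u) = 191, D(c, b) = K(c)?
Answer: -1650587805642/6799388304673602433 - 400689*√23187/6799388304673602433 ≈ -2.4276e-7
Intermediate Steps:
K(g) = 36 - 35*g
D(c, b) = 36 - 35*c
R(Y) = Y - 2103/Y
1/((-4117476 + R(-1899)) + √(D(-656, 670) + V(1213, -2155))) = 1/((-4117476 + (-1899 - 2103/(-1899))) + √((36 - 35*(-656)) + 191)) = 1/((-4117476 + (-1899 - 2103*(-1/1899))) + √((36 + 22960) + 191)) = 1/((-4117476 + (-1899 + 701/633)) + √(22996 + 191)) = 1/((-4117476 - 1201366/633) + √23187) = 1/(-2607563674/633 + √23187)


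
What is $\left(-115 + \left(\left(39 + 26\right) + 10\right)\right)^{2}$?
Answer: $1600$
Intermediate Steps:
$\left(-115 + \left(\left(39 + 26\right) + 10\right)\right)^{2} = \left(-115 + \left(65 + 10\right)\right)^{2} = \left(-115 + 75\right)^{2} = \left(-40\right)^{2} = 1600$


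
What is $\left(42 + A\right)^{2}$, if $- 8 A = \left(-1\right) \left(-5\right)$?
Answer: $\frac{109561}{64} \approx 1711.9$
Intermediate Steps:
$A = - \frac{5}{8}$ ($A = - \frac{\left(-1\right) \left(-5\right)}{8} = \left(- \frac{1}{8}\right) 5 = - \frac{5}{8} \approx -0.625$)
$\left(42 + A\right)^{2} = \left(42 - \frac{5}{8}\right)^{2} = \left(\frac{331}{8}\right)^{2} = \frac{109561}{64}$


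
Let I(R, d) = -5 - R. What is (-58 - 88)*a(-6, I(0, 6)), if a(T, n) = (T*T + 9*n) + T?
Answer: 2190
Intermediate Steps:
a(T, n) = T + T² + 9*n (a(T, n) = (T² + 9*n) + T = T + T² + 9*n)
(-58 - 88)*a(-6, I(0, 6)) = (-58 - 88)*(-6 + (-6)² + 9*(-5 - 1*0)) = -146*(-6 + 36 + 9*(-5 + 0)) = -146*(-6 + 36 + 9*(-5)) = -146*(-6 + 36 - 45) = -146*(-15) = 2190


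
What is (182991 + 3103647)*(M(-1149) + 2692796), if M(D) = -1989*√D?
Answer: 8850245659848 - 6537122982*I*√1149 ≈ 8.8502e+12 - 2.2159e+11*I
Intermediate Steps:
(182991 + 3103647)*(M(-1149) + 2692796) = (182991 + 3103647)*(-1989*I*√1149 + 2692796) = 3286638*(-1989*I*√1149 + 2692796) = 3286638*(2692796 - 1989*I*√1149) = 8850245659848 - 6537122982*I*√1149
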